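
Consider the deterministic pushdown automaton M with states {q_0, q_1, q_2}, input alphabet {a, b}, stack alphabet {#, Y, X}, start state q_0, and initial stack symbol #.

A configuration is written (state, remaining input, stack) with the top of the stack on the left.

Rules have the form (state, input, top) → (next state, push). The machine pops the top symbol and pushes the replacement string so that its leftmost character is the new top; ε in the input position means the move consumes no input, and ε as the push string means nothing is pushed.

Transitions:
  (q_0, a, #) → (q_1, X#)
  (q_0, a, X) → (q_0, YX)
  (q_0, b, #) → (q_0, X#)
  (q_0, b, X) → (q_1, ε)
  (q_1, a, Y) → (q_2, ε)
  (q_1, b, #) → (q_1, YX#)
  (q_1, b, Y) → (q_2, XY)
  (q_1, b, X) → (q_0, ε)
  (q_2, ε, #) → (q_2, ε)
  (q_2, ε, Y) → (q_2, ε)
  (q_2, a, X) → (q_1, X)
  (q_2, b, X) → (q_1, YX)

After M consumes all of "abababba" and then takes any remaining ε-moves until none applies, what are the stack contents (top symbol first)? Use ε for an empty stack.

YX#

(q_0, abababba, #)
  read a, top #: go to q_1, push X# → (q_1, bababba, X#)
  read b, top X: go to q_0, push ε → (q_0, ababba, #)
  read a, top #: go to q_1, push X# → (q_1, babba, X#)
  read b, top X: go to q_0, push ε → (q_0, abba, #)
  read a, top #: go to q_1, push X# → (q_1, bba, X#)
  read b, top X: go to q_0, push ε → (q_0, ba, #)
  read b, top #: go to q_0, push X# → (q_0, a, X#)
  read a, top X: go to q_0, push YX → (q_0, ε, YX#)
All input consumed in state q_0 with stack YX#.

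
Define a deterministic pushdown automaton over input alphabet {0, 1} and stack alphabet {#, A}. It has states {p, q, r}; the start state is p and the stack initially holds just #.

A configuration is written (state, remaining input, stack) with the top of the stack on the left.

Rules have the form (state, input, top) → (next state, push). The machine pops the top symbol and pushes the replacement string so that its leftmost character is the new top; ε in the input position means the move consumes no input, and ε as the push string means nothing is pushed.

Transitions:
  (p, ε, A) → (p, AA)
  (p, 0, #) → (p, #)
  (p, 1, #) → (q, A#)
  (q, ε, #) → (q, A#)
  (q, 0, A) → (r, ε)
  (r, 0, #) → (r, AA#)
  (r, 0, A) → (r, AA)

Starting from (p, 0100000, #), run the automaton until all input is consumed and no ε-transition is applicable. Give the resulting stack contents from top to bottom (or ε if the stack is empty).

(p, 0100000, #) ⊢ (p, 100000, #) ⊢ (q, 00000, A#) ⊢ (r, 0000, #) ⊢ (r, 000, AA#) ⊢ (r, 00, AAA#) ⊢ (r, 0, AAAA#) ⊢ (r, ε, AAAAA#)
All input consumed in state r with stack AAAAA#.

AAAAA#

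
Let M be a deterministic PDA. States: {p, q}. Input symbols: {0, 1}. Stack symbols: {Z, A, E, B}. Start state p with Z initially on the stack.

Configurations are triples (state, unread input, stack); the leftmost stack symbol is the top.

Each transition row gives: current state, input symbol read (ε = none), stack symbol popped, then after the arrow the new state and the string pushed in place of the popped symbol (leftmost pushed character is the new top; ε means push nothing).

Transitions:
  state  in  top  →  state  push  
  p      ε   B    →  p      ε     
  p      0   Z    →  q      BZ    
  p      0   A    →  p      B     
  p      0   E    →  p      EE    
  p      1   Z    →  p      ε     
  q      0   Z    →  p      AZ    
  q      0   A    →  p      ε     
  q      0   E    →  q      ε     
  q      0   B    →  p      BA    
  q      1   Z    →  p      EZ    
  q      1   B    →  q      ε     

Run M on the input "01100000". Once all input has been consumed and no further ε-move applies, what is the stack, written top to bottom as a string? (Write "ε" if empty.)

(p, 01100000, Z)
  read 0, top Z: go to q, push BZ → (q, 1100000, BZ)
  read 1, top B: go to q, push ε → (q, 100000, Z)
  read 1, top Z: go to p, push EZ → (p, 00000, EZ)
  read 0, top E: go to p, push EE → (p, 0000, EEZ)
  read 0, top E: go to p, push EE → (p, 000, EEEZ)
  read 0, top E: go to p, push EE → (p, 00, EEEEZ)
  read 0, top E: go to p, push EE → (p, 0, EEEEEZ)
  read 0, top E: go to p, push EE → (p, ε, EEEEEEZ)
All input consumed in state p with stack EEEEEEZ.

EEEEEEZ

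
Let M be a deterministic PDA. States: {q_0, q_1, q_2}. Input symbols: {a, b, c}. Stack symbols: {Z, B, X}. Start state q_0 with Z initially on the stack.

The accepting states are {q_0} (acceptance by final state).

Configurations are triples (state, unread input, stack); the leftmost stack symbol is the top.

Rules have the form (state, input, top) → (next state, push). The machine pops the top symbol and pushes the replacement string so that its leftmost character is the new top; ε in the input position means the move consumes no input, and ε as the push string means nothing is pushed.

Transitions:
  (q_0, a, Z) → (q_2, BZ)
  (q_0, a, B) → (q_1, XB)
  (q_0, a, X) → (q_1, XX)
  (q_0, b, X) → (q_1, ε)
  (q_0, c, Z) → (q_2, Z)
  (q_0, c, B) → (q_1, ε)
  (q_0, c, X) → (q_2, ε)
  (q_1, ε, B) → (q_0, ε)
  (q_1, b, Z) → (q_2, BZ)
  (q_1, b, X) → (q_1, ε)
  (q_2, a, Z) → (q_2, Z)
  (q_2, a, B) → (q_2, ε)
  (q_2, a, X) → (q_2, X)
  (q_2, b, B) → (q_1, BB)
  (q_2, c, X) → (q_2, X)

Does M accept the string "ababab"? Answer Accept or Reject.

Accept

(q_0, ababab, Z)
  read a, top Z: go to q_2, push BZ → (q_2, babab, BZ)
  read b, top B: go to q_1, push BB → (q_1, abab, BBZ)
  ε-move, top B: go to q_0, push ε → (q_0, abab, BZ)
  read a, top B: go to q_1, push XB → (q_1, bab, XBZ)
  read b, top X: go to q_1, push ε → (q_1, ab, BZ)
  ε-move, top B: go to q_0, push ε → (q_0, ab, Z)
  read a, top Z: go to q_2, push BZ → (q_2, b, BZ)
  read b, top B: go to q_1, push BB → (q_1, ε, BBZ)
  ε-move, top B: go to q_0, push ε → (q_0, ε, BZ)
All input consumed; state q_0 ∈ F.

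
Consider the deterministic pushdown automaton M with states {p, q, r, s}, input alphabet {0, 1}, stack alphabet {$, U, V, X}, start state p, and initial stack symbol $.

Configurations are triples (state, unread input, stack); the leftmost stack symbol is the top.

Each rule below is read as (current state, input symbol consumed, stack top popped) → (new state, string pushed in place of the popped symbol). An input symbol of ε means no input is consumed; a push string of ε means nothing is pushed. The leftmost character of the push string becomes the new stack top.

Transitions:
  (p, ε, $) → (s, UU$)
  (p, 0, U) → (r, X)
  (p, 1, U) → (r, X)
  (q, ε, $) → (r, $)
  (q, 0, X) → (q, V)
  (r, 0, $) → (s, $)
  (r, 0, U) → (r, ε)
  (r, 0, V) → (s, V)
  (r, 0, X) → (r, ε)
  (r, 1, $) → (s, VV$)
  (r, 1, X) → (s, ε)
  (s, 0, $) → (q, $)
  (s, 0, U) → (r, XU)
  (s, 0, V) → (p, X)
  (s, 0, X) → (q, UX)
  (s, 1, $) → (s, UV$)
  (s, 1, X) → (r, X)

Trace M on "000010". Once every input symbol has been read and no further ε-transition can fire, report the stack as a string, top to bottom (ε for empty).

XV$

(p, 000010, $)
  ε-move, top $: go to s, push UU$ → (s, 000010, UU$)
  read 0, top U: go to r, push XU → (r, 00010, XUU$)
  read 0, top X: go to r, push ε → (r, 0010, UU$)
  read 0, top U: go to r, push ε → (r, 010, U$)
  read 0, top U: go to r, push ε → (r, 10, $)
  read 1, top $: go to s, push VV$ → (s, 0, VV$)
  read 0, top V: go to p, push X → (p, ε, XV$)
All input consumed in state p with stack XV$.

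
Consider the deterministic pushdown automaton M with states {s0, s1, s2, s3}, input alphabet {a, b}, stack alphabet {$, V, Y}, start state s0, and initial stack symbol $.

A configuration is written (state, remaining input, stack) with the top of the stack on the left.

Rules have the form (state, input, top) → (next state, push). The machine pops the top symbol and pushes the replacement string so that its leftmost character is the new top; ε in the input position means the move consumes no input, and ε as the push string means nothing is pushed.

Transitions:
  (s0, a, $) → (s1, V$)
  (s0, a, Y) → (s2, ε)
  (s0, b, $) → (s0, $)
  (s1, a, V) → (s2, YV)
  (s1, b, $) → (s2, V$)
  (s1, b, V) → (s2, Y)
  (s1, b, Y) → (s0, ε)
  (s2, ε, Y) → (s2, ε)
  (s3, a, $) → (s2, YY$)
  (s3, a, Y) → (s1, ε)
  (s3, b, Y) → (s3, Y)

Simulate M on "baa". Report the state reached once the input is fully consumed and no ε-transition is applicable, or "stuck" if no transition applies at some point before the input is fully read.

s2

(s0, baa, $)
  read b, top $: go to s0, push $ → (s0, aa, $)
  read a, top $: go to s1, push V$ → (s1, a, V$)
  read a, top V: go to s2, push YV → (s2, ε, YV$)
  ε-move, top Y: go to s2, push ε → (s2, ε, V$)
All input consumed; M is in state s2.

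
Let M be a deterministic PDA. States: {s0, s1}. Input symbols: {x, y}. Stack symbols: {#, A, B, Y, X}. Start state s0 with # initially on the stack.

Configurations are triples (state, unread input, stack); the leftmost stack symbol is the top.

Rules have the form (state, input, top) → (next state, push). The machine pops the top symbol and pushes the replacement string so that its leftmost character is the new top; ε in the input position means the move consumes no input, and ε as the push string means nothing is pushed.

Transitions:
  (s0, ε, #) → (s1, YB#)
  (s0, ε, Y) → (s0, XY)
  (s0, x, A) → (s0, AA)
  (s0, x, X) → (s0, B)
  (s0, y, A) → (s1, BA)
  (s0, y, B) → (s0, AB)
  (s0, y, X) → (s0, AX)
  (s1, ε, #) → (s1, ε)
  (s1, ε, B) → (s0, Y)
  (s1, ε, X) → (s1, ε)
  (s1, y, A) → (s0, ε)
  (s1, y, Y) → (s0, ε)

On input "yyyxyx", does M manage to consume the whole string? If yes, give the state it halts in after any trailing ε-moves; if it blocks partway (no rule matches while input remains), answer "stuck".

(s0, yyyxyx, #)
  ε-move, top #: go to s1, push YB# → (s1, yyyxyx, YB#)
  read y, top Y: go to s0, push ε → (s0, yyxyx, B#)
  read y, top B: go to s0, push AB → (s0, yxyx, AB#)
  read y, top A: go to s1, push BA → (s1, xyx, BAB#)
  ε-move, top B: go to s0, push Y → (s0, xyx, YAB#)
  ε-move, top Y: go to s0, push XY → (s0, xyx, XYAB#)
  read x, top X: go to s0, push B → (s0, yx, BYAB#)
  read y, top B: go to s0, push AB → (s0, x, ABYAB#)
  read x, top A: go to s0, push AA → (s0, ε, AABYAB#)
All input consumed; M is in state s0.

s0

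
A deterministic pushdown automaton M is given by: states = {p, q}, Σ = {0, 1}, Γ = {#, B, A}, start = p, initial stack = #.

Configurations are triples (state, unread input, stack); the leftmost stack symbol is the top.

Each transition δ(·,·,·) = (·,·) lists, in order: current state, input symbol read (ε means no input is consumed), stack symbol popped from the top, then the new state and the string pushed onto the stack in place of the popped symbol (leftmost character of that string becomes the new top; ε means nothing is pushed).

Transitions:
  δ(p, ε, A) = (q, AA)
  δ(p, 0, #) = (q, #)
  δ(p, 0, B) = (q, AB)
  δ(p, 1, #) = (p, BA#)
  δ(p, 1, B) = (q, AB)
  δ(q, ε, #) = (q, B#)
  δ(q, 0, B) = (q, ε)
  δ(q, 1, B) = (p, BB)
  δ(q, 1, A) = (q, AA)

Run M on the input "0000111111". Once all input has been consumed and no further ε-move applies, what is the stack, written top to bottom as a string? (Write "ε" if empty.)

(p, 0000111111, #)
  read 0, top #: go to q, push # → (q, 000111111, #)
  ε-move, top #: go to q, push B# → (q, 000111111, B#)
  read 0, top B: go to q, push ε → (q, 00111111, #)
  ε-move, top #: go to q, push B# → (q, 00111111, B#)
  read 0, top B: go to q, push ε → (q, 0111111, #)
  ε-move, top #: go to q, push B# → (q, 0111111, B#)
  read 0, top B: go to q, push ε → (q, 111111, #)
  ε-move, top #: go to q, push B# → (q, 111111, B#)
  read 1, top B: go to p, push BB → (p, 11111, BB#)
  read 1, top B: go to q, push AB → (q, 1111, ABB#)
  read 1, top A: go to q, push AA → (q, 111, AABB#)
  read 1, top A: go to q, push AA → (q, 11, AAABB#)
  read 1, top A: go to q, push AA → (q, 1, AAAABB#)
  read 1, top A: go to q, push AA → (q, ε, AAAAABB#)
All input consumed in state q with stack AAAAABB#.

AAAAABB#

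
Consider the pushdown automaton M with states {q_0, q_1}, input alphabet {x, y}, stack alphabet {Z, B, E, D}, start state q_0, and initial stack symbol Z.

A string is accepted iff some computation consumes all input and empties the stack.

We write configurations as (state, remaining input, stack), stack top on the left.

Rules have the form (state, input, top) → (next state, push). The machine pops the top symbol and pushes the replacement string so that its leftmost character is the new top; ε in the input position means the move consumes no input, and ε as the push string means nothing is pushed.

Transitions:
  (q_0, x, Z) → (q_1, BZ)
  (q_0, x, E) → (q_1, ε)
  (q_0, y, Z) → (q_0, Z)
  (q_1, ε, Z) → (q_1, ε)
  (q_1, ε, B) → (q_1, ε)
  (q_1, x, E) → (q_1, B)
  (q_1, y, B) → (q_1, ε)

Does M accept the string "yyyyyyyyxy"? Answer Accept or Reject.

One accepting computation: (q_0, yyyyyyyyxy, Z) ⊢ (q_0, yyyyyyyxy, Z) ⊢ (q_0, yyyyyyxy, Z) ⊢ (q_0, yyyyyxy, Z) ⊢ (q_0, yyyyxy, Z) ⊢ (q_0, yyyxy, Z) ⊢ (q_0, yyxy, Z) ⊢ (q_0, yxy, Z) ⊢ (q_0, xy, Z) ⊢ (q_1, y, BZ) ⊢ (q_1, ε, Z) ⊢ (q_1, ε, ε)
All input consumed and the stack is empty.

Accept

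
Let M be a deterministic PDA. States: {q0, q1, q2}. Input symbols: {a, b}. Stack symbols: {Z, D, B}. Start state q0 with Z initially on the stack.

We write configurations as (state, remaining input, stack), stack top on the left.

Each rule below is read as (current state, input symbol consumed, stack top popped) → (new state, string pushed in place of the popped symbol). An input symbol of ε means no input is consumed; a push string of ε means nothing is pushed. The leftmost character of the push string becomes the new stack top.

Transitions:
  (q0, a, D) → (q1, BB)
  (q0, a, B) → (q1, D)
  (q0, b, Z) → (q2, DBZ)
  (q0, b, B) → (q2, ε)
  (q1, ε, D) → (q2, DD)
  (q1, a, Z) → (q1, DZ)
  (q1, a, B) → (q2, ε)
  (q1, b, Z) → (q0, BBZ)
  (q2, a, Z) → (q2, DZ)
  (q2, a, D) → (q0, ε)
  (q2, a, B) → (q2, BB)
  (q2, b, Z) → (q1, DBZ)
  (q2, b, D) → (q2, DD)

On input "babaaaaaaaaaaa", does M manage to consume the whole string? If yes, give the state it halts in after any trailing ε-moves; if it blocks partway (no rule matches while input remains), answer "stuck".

(q0, babaaaaaaaaaaa, Z)
  read b, top Z: go to q2, push DBZ → (q2, abaaaaaaaaaaa, DBZ)
  read a, top D: go to q0, push ε → (q0, baaaaaaaaaaa, BZ)
  read b, top B: go to q2, push ε → (q2, aaaaaaaaaaa, Z)
  read a, top Z: go to q2, push DZ → (q2, aaaaaaaaaa, DZ)
  read a, top D: go to q0, push ε → (q0, aaaaaaaaa, Z)
No transition for (q0, a, top Z); M blocks with input aaaaaaaaa remaining.

stuck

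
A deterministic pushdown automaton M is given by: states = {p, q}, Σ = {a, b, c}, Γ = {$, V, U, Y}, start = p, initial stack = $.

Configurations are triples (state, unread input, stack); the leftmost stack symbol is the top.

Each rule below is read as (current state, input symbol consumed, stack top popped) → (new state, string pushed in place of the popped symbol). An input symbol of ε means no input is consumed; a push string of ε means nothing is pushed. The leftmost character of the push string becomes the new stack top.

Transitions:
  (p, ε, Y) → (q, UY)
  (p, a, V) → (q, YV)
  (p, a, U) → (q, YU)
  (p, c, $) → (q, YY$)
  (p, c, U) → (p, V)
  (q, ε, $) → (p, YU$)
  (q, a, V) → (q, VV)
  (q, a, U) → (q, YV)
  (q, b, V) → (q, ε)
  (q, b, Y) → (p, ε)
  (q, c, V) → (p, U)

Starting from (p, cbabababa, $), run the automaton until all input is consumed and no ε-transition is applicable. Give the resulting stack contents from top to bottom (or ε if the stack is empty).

(p, cbabababa, $) ⊢ (q, babababa, YY$) ⊢ (p, abababa, Y$) ⊢ (q, abababa, UY$) ⊢ (q, bababa, YVY$) ⊢ (p, ababa, VY$) ⊢ (q, baba, YVY$) ⊢ (p, aba, VY$) ⊢ (q, ba, YVY$) ⊢ (p, a, VY$) ⊢ (q, ε, YVY$)
All input consumed in state q with stack YVY$.

YVY$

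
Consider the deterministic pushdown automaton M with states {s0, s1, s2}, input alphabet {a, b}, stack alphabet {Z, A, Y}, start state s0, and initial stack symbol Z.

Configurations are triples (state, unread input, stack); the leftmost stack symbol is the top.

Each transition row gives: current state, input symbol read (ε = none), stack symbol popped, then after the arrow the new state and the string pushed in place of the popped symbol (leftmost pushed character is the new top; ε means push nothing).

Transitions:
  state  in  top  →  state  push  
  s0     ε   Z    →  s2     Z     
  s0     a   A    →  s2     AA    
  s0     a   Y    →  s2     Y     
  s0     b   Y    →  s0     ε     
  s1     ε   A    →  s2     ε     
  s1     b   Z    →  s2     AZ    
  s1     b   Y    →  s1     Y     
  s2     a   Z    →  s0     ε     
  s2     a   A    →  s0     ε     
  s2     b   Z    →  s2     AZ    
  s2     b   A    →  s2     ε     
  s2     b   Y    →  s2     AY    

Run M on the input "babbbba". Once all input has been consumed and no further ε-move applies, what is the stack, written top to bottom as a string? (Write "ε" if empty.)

ε

(s0, babbbba, Z) ⊢ (s2, babbbba, Z) ⊢ (s2, abbbba, AZ) ⊢ (s0, bbbba, Z) ⊢ (s2, bbbba, Z) ⊢ (s2, bbba, AZ) ⊢ (s2, bba, Z) ⊢ (s2, ba, AZ) ⊢ (s2, a, Z) ⊢ (s0, ε, ε)
All input consumed in state s0 with stack ε.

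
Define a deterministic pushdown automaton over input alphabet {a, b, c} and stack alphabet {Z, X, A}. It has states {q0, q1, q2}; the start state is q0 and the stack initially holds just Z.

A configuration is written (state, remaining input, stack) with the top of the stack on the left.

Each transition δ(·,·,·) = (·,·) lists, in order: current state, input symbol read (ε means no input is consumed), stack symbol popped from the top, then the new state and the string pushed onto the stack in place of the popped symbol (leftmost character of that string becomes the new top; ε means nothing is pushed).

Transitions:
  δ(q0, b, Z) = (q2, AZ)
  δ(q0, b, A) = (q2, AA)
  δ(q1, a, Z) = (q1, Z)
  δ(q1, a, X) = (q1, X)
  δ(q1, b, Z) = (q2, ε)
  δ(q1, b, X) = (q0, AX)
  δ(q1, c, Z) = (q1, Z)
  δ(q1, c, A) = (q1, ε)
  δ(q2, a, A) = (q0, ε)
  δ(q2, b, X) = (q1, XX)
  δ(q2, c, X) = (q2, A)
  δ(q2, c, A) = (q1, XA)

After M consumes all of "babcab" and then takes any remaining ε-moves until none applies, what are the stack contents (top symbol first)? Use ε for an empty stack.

AXAZ

(q0, babcab, Z)
  read b, top Z: go to q2, push AZ → (q2, abcab, AZ)
  read a, top A: go to q0, push ε → (q0, bcab, Z)
  read b, top Z: go to q2, push AZ → (q2, cab, AZ)
  read c, top A: go to q1, push XA → (q1, ab, XAZ)
  read a, top X: go to q1, push X → (q1, b, XAZ)
  read b, top X: go to q0, push AX → (q0, ε, AXAZ)
All input consumed in state q0 with stack AXAZ.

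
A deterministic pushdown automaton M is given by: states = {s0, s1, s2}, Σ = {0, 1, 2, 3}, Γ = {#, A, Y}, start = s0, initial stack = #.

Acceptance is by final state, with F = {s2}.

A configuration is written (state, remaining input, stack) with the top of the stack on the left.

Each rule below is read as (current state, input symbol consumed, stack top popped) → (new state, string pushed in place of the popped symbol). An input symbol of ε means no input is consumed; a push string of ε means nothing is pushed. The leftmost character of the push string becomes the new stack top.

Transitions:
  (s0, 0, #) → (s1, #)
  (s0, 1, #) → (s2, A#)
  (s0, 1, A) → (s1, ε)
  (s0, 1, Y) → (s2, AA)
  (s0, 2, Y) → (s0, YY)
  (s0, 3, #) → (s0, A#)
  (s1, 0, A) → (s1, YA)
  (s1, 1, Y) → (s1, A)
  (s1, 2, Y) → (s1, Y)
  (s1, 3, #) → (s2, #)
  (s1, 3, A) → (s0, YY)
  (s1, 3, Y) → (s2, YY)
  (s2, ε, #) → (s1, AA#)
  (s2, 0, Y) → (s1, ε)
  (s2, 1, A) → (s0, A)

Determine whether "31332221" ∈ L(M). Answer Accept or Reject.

Accept

(s0, 31332221, #) ⊢ (s0, 1332221, A#) ⊢ (s1, 332221, #) ⊢ (s2, 32221, #) ⊢ (s1, 32221, AA#) ⊢ (s0, 2221, YYA#) ⊢ (s0, 221, YYYA#) ⊢ (s0, 21, YYYYA#) ⊢ (s0, 1, YYYYYA#) ⊢ (s2, ε, AAYYYYA#)
All input consumed; state s2 ∈ F.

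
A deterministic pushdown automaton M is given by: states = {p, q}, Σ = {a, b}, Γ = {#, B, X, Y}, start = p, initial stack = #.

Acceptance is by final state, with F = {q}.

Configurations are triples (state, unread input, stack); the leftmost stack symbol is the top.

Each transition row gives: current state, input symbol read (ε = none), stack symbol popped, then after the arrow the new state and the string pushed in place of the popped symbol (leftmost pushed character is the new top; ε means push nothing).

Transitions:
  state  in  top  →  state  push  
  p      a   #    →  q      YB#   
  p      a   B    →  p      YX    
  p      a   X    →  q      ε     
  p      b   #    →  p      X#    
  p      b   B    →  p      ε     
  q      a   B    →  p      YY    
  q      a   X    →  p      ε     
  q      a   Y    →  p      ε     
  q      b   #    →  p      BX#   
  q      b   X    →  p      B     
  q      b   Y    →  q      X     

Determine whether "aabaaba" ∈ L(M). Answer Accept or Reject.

(p, aabaaba, #) ⊢ (q, abaaba, YB#) ⊢ (p, baaba, B#) ⊢ (p, aaba, #) ⊢ (q, aba, YB#) ⊢ (p, ba, B#) ⊢ (p, a, #) ⊢ (q, ε, YB#)
All input consumed; state q ∈ F.

Accept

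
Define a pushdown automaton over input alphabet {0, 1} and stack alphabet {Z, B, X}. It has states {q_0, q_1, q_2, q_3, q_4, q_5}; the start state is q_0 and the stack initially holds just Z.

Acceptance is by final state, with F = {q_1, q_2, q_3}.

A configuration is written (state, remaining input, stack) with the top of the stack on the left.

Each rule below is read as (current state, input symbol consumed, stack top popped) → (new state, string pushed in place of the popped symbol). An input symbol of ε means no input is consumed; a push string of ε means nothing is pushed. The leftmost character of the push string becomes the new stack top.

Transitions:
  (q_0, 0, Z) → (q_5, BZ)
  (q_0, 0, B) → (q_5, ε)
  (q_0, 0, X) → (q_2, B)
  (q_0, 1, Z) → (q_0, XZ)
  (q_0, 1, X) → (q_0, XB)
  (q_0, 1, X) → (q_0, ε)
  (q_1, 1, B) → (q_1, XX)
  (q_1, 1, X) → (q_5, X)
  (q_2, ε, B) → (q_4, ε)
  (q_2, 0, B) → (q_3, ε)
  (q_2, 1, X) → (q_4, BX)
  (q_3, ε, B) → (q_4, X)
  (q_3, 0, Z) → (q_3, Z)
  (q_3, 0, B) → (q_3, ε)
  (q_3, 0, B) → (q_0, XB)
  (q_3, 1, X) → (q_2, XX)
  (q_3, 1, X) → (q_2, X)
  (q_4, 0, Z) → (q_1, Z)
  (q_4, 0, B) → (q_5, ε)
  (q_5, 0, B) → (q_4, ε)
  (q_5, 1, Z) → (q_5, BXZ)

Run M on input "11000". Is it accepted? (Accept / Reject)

Accept

One accepting computation: (q_0, 11000, Z) ⊢ (q_0, 1000, XZ) ⊢ (q_0, 000, XBZ) ⊢ (q_2, 00, BBZ) ⊢ (q_3, 0, BZ) ⊢ (q_3, ε, Z)
All input consumed and state q_3 ∈ F.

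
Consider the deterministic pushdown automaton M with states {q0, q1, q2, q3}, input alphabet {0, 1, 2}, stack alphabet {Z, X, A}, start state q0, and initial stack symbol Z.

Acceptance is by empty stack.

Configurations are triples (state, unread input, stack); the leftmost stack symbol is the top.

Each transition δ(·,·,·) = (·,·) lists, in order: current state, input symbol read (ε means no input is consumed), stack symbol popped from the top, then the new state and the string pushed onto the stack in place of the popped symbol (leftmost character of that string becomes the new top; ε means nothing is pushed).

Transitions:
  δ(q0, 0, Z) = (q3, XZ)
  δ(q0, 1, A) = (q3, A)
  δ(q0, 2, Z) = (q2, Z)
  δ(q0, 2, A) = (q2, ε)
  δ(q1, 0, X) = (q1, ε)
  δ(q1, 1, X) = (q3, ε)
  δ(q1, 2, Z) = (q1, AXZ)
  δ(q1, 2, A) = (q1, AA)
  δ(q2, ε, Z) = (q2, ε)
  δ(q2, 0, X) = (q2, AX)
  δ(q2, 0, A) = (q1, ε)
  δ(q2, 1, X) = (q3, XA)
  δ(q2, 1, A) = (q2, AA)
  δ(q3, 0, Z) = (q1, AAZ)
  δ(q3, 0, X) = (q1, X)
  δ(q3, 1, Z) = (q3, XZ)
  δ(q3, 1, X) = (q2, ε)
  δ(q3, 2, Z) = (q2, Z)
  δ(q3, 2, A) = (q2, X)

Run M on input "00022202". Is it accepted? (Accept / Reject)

(q0, 00022202, Z) ⊢ (q3, 0022202, XZ) ⊢ (q1, 022202, XZ) ⊢ (q1, 22202, Z) ⊢ (q1, 2202, AXZ) ⊢ (q1, 202, AAXZ) ⊢ (q1, 02, AAAXZ)
No transition applies at (q1, 02, AAAXZ); input not fully consumed.

Reject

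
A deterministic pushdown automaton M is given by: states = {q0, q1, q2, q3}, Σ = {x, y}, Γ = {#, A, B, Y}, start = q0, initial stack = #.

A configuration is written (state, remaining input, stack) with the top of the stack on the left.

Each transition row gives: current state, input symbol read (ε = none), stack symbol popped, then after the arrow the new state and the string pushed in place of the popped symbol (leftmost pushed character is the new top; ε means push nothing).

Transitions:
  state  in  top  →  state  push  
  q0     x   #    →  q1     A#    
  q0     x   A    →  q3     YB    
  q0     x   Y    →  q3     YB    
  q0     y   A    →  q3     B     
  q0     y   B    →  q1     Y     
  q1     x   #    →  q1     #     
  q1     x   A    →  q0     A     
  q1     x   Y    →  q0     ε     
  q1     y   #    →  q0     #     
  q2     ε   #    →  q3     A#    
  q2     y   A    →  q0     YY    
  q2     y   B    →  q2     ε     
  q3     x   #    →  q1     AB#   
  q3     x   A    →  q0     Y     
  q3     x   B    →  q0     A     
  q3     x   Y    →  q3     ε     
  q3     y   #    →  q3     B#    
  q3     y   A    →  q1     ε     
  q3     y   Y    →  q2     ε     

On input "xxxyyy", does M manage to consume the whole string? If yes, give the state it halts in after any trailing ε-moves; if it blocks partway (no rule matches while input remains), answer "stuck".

(q0, xxxyyy, #)
  read x, top #: go to q1, push A# → (q1, xxyyy, A#)
  read x, top A: go to q0, push A → (q0, xyyy, A#)
  read x, top A: go to q3, push YB → (q3, yyy, YB#)
  read y, top Y: go to q2, push ε → (q2, yy, B#)
  read y, top B: go to q2, push ε → (q2, y, #)
  ε-move, top #: go to q3, push A# → (q3, y, A#)
  read y, top A: go to q1, push ε → (q1, ε, #)
All input consumed; M is in state q1.

q1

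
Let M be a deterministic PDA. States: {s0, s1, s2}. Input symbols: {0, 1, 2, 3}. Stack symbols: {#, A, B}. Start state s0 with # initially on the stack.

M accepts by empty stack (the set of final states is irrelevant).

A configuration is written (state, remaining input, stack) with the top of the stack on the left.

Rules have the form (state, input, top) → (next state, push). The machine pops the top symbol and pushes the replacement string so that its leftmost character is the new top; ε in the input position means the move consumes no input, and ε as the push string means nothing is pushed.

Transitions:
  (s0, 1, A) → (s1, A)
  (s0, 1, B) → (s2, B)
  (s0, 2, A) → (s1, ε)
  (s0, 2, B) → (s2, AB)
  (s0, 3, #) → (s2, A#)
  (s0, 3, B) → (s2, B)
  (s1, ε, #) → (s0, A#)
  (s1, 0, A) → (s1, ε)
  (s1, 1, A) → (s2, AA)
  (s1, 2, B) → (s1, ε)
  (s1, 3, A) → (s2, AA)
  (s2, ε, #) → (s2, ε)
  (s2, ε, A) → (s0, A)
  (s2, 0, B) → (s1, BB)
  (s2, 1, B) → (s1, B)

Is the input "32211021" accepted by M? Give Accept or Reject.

Reject

(s0, 32211021, #)
  read 3, top #: go to s2, push A# → (s2, 2211021, A#)
  ε-move, top A: go to s0, push A → (s0, 2211021, A#)
  read 2, top A: go to s1, push ε → (s1, 211021, #)
  ε-move, top #: go to s0, push A# → (s0, 211021, A#)
  read 2, top A: go to s1, push ε → (s1, 11021, #)
  ε-move, top #: go to s0, push A# → (s0, 11021, A#)
  read 1, top A: go to s1, push A → (s1, 1021, A#)
  read 1, top A: go to s2, push AA → (s2, 021, AA#)
  ε-move, top A: go to s0, push A → (s0, 021, AA#)
No transition applies at (s0, 021, AA#); input not fully consumed.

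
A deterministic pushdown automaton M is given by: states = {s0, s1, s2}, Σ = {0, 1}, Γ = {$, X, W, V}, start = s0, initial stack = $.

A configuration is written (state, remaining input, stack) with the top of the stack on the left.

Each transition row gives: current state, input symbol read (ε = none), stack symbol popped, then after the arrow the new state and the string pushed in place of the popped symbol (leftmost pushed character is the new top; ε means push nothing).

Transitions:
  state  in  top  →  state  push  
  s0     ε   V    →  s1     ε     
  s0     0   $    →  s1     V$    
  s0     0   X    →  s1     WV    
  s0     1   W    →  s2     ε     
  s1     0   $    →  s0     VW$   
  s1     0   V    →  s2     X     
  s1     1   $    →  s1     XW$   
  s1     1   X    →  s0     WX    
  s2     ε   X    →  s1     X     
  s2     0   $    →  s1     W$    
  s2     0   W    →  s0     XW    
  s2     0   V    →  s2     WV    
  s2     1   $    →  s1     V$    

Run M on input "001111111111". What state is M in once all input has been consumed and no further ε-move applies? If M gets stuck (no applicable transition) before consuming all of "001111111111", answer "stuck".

s1

(s0, 001111111111, $)
  read 0, top $: go to s1, push V$ → (s1, 01111111111, V$)
  read 0, top V: go to s2, push X → (s2, 1111111111, X$)
  ε-move, top X: go to s1, push X → (s1, 1111111111, X$)
  read 1, top X: go to s0, push WX → (s0, 111111111, WX$)
  read 1, top W: go to s2, push ε → (s2, 11111111, X$)
  ε-move, top X: go to s1, push X → (s1, 11111111, X$)
  read 1, top X: go to s0, push WX → (s0, 1111111, WX$)
  read 1, top W: go to s2, push ε → (s2, 111111, X$)
  ε-move, top X: go to s1, push X → (s1, 111111, X$)
  read 1, top X: go to s0, push WX → (s0, 11111, WX$)
  read 1, top W: go to s2, push ε → (s2, 1111, X$)
  ε-move, top X: go to s1, push X → (s1, 1111, X$)
  read 1, top X: go to s0, push WX → (s0, 111, WX$)
  read 1, top W: go to s2, push ε → (s2, 11, X$)
  ε-move, top X: go to s1, push X → (s1, 11, X$)
  read 1, top X: go to s0, push WX → (s0, 1, WX$)
  read 1, top W: go to s2, push ε → (s2, ε, X$)
  ε-move, top X: go to s1, push X → (s1, ε, X$)
All input consumed; M is in state s1.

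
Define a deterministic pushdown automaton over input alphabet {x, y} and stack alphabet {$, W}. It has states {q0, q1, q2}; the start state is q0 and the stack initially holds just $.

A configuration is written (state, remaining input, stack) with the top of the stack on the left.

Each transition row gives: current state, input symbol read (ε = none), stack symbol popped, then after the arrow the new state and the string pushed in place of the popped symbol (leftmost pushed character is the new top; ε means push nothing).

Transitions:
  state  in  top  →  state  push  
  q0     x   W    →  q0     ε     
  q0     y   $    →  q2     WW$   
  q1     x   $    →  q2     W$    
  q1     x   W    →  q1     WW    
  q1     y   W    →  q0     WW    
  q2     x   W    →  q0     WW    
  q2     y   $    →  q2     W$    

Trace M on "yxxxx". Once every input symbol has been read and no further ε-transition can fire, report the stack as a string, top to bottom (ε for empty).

$

(q0, yxxxx, $) ⊢ (q2, xxxx, WW$) ⊢ (q0, xxx, WWW$) ⊢ (q0, xx, WW$) ⊢ (q0, x, W$) ⊢ (q0, ε, $)
All input consumed in state q0 with stack $.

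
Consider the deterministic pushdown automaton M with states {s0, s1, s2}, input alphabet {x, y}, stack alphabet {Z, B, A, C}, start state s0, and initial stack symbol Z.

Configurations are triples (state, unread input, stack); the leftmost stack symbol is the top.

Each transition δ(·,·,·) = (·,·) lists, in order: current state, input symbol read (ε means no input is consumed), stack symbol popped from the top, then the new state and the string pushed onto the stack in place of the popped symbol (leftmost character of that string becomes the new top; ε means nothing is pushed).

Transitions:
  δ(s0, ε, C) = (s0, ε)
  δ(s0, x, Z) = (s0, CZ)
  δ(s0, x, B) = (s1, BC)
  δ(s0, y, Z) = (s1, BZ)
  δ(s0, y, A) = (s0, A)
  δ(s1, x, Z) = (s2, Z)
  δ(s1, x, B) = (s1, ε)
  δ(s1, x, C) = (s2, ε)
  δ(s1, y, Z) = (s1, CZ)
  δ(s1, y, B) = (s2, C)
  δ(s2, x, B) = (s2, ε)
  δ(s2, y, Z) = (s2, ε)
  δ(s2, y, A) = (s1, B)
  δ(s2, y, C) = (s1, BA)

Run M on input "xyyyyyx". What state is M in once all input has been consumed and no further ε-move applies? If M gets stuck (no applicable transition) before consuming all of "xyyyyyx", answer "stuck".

s1

(s0, xyyyyyx, Z)
  read x, top Z: go to s0, push CZ → (s0, yyyyyx, CZ)
  ε-move, top C: go to s0, push ε → (s0, yyyyyx, Z)
  read y, top Z: go to s1, push BZ → (s1, yyyyx, BZ)
  read y, top B: go to s2, push C → (s2, yyyx, CZ)
  read y, top C: go to s1, push BA → (s1, yyx, BAZ)
  read y, top B: go to s2, push C → (s2, yx, CAZ)
  read y, top C: go to s1, push BA → (s1, x, BAAZ)
  read x, top B: go to s1, push ε → (s1, ε, AAZ)
All input consumed; M is in state s1.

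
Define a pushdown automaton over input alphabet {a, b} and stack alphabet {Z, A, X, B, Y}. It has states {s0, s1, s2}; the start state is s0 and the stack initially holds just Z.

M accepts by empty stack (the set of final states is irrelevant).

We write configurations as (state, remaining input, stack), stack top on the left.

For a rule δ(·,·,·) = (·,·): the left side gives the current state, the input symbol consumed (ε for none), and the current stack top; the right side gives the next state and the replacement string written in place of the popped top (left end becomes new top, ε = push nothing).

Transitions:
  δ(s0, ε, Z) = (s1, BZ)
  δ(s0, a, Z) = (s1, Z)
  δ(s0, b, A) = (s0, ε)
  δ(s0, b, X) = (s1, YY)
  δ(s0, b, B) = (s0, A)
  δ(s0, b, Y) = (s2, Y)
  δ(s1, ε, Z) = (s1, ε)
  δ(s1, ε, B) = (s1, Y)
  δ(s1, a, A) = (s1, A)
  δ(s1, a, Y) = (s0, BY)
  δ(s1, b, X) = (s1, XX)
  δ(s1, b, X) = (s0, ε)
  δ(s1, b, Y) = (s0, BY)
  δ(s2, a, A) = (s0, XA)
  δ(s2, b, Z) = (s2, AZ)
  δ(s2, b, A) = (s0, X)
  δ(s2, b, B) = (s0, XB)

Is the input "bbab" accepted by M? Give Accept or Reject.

No computation consumes all input and empties the stack.

Reject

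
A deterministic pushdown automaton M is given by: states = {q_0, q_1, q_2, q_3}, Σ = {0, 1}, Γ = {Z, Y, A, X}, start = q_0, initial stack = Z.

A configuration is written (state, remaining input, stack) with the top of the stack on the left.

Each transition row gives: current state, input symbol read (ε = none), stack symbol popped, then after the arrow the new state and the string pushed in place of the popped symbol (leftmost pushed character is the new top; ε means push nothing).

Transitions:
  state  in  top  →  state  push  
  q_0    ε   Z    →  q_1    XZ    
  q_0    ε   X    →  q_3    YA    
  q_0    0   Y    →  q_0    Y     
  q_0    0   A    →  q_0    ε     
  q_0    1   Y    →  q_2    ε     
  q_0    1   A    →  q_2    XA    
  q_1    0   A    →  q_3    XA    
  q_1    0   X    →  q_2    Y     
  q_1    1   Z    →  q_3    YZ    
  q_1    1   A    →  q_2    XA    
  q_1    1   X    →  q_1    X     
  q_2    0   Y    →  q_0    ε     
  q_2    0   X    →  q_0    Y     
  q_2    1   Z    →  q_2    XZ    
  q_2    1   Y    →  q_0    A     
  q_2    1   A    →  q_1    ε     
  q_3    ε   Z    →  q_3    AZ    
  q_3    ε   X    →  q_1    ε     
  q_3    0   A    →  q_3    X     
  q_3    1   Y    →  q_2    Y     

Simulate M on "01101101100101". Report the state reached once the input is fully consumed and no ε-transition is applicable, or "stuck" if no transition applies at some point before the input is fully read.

stuck

(q_0, 01101101100101, Z)
  ε-move, top Z: go to q_1, push XZ → (q_1, 01101101100101, XZ)
  read 0, top X: go to q_2, push Y → (q_2, 1101101100101, YZ)
  read 1, top Y: go to q_0, push A → (q_0, 101101100101, AZ)
  read 1, top A: go to q_2, push XA → (q_2, 01101100101, XAZ)
  read 0, top X: go to q_0, push Y → (q_0, 1101100101, YAZ)
  read 1, top Y: go to q_2, push ε → (q_2, 101100101, AZ)
  read 1, top A: go to q_1, push ε → (q_1, 01100101, Z)
No transition for (q_1, 0, top Z); M blocks with input 01100101 remaining.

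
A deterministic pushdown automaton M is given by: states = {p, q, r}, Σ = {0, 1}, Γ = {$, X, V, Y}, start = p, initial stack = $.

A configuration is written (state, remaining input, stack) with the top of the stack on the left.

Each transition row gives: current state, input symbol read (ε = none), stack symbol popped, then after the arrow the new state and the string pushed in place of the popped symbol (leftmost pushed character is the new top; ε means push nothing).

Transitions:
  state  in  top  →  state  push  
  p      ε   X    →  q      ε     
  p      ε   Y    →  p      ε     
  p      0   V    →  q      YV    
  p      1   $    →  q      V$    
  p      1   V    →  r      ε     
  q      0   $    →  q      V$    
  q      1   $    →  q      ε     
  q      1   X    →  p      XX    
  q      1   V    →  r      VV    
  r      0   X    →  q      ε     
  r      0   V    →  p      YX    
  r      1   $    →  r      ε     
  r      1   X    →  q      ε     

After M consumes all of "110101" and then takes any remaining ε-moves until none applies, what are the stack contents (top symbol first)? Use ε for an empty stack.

VV$

(p, 110101, $) ⊢ (q, 10101, V$) ⊢ (r, 0101, VV$) ⊢ (p, 101, YXV$) ⊢ (p, 101, XV$) ⊢ (q, 101, V$) ⊢ (r, 01, VV$) ⊢ (p, 1, YXV$) ⊢ (p, 1, XV$) ⊢ (q, 1, V$) ⊢ (r, ε, VV$)
All input consumed in state r with stack VV$.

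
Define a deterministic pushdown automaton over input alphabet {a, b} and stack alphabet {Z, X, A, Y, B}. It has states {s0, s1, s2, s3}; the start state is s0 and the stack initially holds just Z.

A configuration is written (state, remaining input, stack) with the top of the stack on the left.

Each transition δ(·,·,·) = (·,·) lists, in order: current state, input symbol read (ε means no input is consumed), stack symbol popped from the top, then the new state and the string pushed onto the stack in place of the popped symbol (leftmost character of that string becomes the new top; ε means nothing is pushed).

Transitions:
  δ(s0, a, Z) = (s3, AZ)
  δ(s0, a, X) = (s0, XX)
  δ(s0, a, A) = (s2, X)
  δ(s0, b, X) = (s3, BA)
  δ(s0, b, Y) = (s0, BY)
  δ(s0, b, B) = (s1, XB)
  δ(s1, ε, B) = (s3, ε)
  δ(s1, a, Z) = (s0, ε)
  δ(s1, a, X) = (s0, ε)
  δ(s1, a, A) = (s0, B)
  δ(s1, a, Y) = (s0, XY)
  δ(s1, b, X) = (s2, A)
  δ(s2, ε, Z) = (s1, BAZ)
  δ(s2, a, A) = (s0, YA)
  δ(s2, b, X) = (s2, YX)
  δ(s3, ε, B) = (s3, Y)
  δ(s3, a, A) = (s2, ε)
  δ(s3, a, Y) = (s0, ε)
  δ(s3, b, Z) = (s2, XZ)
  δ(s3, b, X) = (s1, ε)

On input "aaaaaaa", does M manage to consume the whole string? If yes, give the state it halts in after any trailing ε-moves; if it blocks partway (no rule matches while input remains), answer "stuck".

s3

(s0, aaaaaaa, Z)
  read a, top Z: go to s3, push AZ → (s3, aaaaaa, AZ)
  read a, top A: go to s2, push ε → (s2, aaaaa, Z)
  ε-move, top Z: go to s1, push BAZ → (s1, aaaaa, BAZ)
  ε-move, top B: go to s3, push ε → (s3, aaaaa, AZ)
  read a, top A: go to s2, push ε → (s2, aaaa, Z)
  ε-move, top Z: go to s1, push BAZ → (s1, aaaa, BAZ)
  ε-move, top B: go to s3, push ε → (s3, aaaa, AZ)
  read a, top A: go to s2, push ε → (s2, aaa, Z)
  ε-move, top Z: go to s1, push BAZ → (s1, aaa, BAZ)
  ε-move, top B: go to s3, push ε → (s3, aaa, AZ)
  read a, top A: go to s2, push ε → (s2, aa, Z)
  ε-move, top Z: go to s1, push BAZ → (s1, aa, BAZ)
  ε-move, top B: go to s3, push ε → (s3, aa, AZ)
  read a, top A: go to s2, push ε → (s2, a, Z)
  ε-move, top Z: go to s1, push BAZ → (s1, a, BAZ)
  ε-move, top B: go to s3, push ε → (s3, a, AZ)
  read a, top A: go to s2, push ε → (s2, ε, Z)
  ε-move, top Z: go to s1, push BAZ → (s1, ε, BAZ)
  ε-move, top B: go to s3, push ε → (s3, ε, AZ)
All input consumed; M is in state s3.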